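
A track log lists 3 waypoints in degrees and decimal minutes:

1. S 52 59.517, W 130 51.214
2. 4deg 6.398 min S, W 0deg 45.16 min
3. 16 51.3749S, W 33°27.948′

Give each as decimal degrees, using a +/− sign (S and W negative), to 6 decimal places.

1. -52.991950, -130.853567
2. -4.106633, -0.752667
3. -16.856248, -33.465800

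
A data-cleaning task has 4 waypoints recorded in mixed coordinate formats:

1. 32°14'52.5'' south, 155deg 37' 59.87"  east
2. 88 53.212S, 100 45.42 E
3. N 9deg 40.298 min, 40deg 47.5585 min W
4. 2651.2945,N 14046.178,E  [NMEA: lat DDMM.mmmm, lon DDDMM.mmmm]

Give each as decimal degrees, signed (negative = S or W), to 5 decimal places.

1. -32.24792, 155.63330
2. -88.88687, 100.75700
3. 9.67163, -40.79264
4. 26.85491, 140.76963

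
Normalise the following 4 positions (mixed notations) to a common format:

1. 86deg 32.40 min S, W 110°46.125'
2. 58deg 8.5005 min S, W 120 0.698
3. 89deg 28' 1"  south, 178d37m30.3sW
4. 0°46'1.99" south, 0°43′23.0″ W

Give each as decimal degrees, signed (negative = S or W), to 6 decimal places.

1. -86.540000, -110.768750
2. -58.141675, -120.011633
3. -89.466944, -178.625083
4. -0.767219, -0.723056

Point 1:
  φ: 32.4′ = 0.540000°; total 86.5400000
  S ⇒ negate
  Lon: 46.125′ = 0.768750°; total 110.7687500
  hemisphere W, so the sign is −
Point 2:
  φ: 8.5005′ = 0.141675°; total 58.1416750
  hemisphere S, so the sign is −
  Longitude: 120 + 0.698/60 = 120.0116333
  W → negative
Point 3:
  φ: 89° + 28/60 + 1/3600 = 89 + 0.466667 + 0.000278 = 89.4669444
  hemisphere S, so the sign is −
  Lon: 178 + 37/60 + 30.3/3600 = 178.6250833
  hemisphere W, so the sign is −
Point 4:
  φ: 0° + 46/60 + 1.99/3600 = 0 + 0.766667 + 0.000553 = 0.7672194
  hemisphere S, so the sign is −
  Lon: 0° + 43/60 + 23/3600 = 0 + 0.716667 + 0.006389 = 0.7230556
  W ⇒ negate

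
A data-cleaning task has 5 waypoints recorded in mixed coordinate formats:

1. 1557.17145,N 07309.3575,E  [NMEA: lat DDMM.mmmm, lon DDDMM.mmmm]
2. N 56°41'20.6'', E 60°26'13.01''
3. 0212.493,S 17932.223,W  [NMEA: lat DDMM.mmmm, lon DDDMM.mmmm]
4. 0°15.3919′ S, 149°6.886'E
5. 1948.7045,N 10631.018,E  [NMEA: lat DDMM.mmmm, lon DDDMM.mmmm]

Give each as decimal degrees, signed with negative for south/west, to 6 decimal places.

1. 15.952858, 73.155958
2. 56.689056, 60.436947
3. -2.208217, -179.537050
4. -0.256532, 149.114767
5. 19.811742, 106.516967

Point 1:
  φ: degrees = first 2 digits = 15, minutes = 57.17145; 15 + 57.17145/60 = 15.9528575
  N → positive
  Lon: split at 3 digits → 073° and 9.3575′; 73 + 9.3575/60 = 73.1559583
  E ⇒ keep positive
Point 2:
  Latitude: 56° + 41/60 + 20.6/3600 = 56 + 0.683333 + 0.005722 = 56.6890556
  N ⇒ keep positive
  Lon: 26′ + 13.01″ = 26.21683′; 60 + 26.21683/60 = 60.4369472
  E → positive
Point 3:
  φ: split at 2 digits → 02° and 12.493′; 2 + 12.493/60 = 2.2082167
  S ⇒ negate
  Longitude: split at 3 digits → 179° and 32.223′; 179 + 32.223/60 = 179.5370500
  hemisphere W, so the sign is −
Point 4:
  Lat: 0 + 15.3919/60 = 0.2565317
  S ⇒ negate
  λ: 6.886′ = 0.114767°; total 149.1147667
  E → positive
Point 5:
  Lat: degrees = first 2 digits = 19, minutes = 48.7045; 19 + 48.7045/60 = 19.8117417
  N → positive
  Longitude: degrees = first 3 digits = 106, minutes = 31.018; 106 + 31.018/60 = 106.5169667
  E → positive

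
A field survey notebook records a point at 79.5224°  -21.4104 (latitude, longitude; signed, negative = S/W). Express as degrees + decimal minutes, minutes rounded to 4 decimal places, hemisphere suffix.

Lat: fractional part 0.522400 → 31.344000 minutes
Longitude is negative → W; |value| = 21.410400
λ: 21° + 0.410400 × 60 = 21° 24.624000′

79° 31.3440′ N, 21° 24.6240′ W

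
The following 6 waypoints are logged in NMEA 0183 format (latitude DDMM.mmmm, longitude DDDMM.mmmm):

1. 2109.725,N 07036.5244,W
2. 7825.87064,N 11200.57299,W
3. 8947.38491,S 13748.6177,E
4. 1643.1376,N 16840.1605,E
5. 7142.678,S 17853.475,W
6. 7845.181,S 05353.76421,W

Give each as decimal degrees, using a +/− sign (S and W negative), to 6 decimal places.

Point 1:
  Lat: degrees = first 2 digits = 21, minutes = 9.725; 21 + 9.725/60 = 21.1620833
  N ⇒ keep positive
  Longitude: degrees = first 3 digits = 70, minutes = 36.5244; 70 + 36.5244/60 = 70.6087400
  hemisphere W, so the sign is −
Point 2:
  φ: split at 2 digits → 78° and 25.87064′; 78 + 25.87064/60 = 78.4311773
  N ⇒ keep positive
  Lon: split at 3 digits → 112° and 0.57299′; 112 + 0.57299/60 = 112.0095498
  W → negative
Point 3:
  Lat: split at 2 digits → 89° and 47.38491′; 89 + 47.38491/60 = 89.7897485
  S → negative
  λ: split at 3 digits → 137° and 48.6177′; 137 + 48.6177/60 = 137.8102950
  E → positive
Point 4:
  Latitude: split at 2 digits → 16° and 43.1376′; 16 + 43.1376/60 = 16.7189600
  N → positive
  Longitude: degrees = first 3 digits = 168, minutes = 40.1605; 168 + 40.1605/60 = 168.6693417
  E → positive
Point 5:
  Latitude: split at 2 digits → 71° and 42.678′; 71 + 42.678/60 = 71.7113000
  S ⇒ negate
  Longitude: degrees = first 3 digits = 178, minutes = 53.475; 178 + 53.475/60 = 178.8912500
  W → negative
Point 6:
  φ: split at 2 digits → 78° and 45.181′; 78 + 45.181/60 = 78.7530167
  hemisphere S, so the sign is −
  λ: split at 3 digits → 053° and 53.76421′; 53 + 53.76421/60 = 53.8960702
  hemisphere W, so the sign is −

1. 21.162083, -70.608740
2. 78.431177, -112.009550
3. -89.789749, 137.810295
4. 16.718960, 168.669342
5. -71.711300, -178.891250
6. -78.753017, -53.896070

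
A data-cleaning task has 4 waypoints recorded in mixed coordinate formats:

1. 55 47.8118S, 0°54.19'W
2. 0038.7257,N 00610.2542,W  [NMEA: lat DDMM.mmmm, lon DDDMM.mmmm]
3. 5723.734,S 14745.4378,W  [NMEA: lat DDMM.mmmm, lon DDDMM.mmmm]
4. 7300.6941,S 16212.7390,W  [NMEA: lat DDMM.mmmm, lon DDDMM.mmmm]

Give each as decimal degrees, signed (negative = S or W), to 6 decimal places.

1. -55.796863, -0.903167
2. 0.645428, -6.170903
3. -57.395567, -147.757297
4. -73.011568, -162.212317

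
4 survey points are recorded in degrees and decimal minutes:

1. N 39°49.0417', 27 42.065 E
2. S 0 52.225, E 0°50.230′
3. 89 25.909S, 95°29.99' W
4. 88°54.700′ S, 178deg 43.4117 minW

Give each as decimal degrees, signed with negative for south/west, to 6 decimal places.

1. 39.817362, 27.701083
2. -0.870417, 0.837167
3. -89.431817, -95.499833
4. -88.911667, -178.723528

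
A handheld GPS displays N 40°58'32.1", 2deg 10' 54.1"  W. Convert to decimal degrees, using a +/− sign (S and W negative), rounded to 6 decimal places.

Latitude: 40 + 58/60 + 32.1/3600 = 40.9755833
N ⇒ keep positive
Longitude: 2 + 10/60 + 54.1/3600 = 2.1816944
W ⇒ negate

40.975583, -2.181694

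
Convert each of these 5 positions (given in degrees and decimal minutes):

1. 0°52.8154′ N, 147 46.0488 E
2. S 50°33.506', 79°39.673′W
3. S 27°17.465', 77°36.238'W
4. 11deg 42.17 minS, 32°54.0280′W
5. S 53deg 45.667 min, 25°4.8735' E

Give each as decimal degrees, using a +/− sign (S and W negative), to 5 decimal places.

Point 1:
  φ: 52.8154′ = 0.880257°; total 0.880257
  N → positive
  Longitude: 147 + 46.0488/60 = 147.767480
  E → positive
Point 2:
  Latitude: 33.506′ = 0.558433°; total 50.558433
  S ⇒ negate
  λ: 79 + 39.673/60 = 79.661217
  W → negative
Point 3:
  φ: 17.465′ = 0.291083°; total 27.291083
  S → negative
  Longitude: 77 + 36.238/60 = 77.603967
  W ⇒ negate
Point 4:
  φ: 42.17′ = 0.702833°; total 11.702833
  S ⇒ negate
  Lon: 54.028′ = 0.900467°; total 32.900467
  W → negative
Point 5:
  Latitude: 45.667′ = 0.761117°; total 53.761117
  S → negative
  λ: 4.8735′ = 0.081225°; total 25.081225
  E ⇒ keep positive

1. 0.88026, 147.76748
2. -50.55843, -79.66122
3. -27.29108, -77.60397
4. -11.70283, -32.90047
5. -53.76112, 25.08123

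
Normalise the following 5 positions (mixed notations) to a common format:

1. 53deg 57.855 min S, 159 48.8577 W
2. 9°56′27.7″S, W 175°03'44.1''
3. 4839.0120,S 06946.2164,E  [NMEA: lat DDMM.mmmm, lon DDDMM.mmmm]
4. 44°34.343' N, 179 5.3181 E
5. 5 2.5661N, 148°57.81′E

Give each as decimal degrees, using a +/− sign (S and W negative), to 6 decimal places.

Point 1:
  φ: 53 + 57.855/60 = 53.9642500
  S → negative
  Longitude: 159 + 48.8577/60 = 159.8142950
  W ⇒ negate
Point 2:
  Latitude: 9° + 56/60 + 27.7/3600 = 9 + 0.933333 + 0.007694 = 9.9410278
  S → negative
  λ: 175° + 3/60 + 44.1/3600 = 175 + 0.050000 + 0.012250 = 175.0622500
  W ⇒ negate
Point 3:
  Lat: split at 2 digits → 48° and 39.012′; 48 + 39.012/60 = 48.6502000
  S → negative
  Longitude: degrees = first 3 digits = 69, minutes = 46.2164; 69 + 46.2164/60 = 69.7702733
  E ⇒ keep positive
Point 4:
  Lat: 34.343′ = 0.572383°; total 44.5723833
  N → positive
  λ: 179 + 5.3181/60 = 179.0886350
  E ⇒ keep positive
Point 5:
  φ: 2.5661′ = 0.042768°; total 5.0427683
  N ⇒ keep positive
  λ: 148 + 57.81/60 = 148.9635000
  E → positive

1. -53.964250, -159.814295
2. -9.941028, -175.062250
3. -48.650200, 69.770273
4. 44.572383, 179.088635
5. 5.042768, 148.963500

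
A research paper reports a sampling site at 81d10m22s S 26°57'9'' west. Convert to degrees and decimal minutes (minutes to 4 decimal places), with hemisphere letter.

Latitude: 10 + 22/60 = 10.366667′
Longitude: seconds/60 = 0.15000; minutes = 57 + 0.15000 = 57.150000

81° 10.3667′ S, 26° 57.1500′ W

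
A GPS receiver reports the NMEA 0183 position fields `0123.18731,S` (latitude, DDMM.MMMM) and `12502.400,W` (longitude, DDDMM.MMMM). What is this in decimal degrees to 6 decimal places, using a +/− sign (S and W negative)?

-1.386455, -125.040000

Lat: split at 2 digits → 01° and 23.18731′; 1 + 23.18731/60 = 1.3864552
hemisphere S, so the sign is −
Lon: degrees = first 3 digits = 125, minutes = 2.4; 125 + 2.4/60 = 125.0400000
W ⇒ negate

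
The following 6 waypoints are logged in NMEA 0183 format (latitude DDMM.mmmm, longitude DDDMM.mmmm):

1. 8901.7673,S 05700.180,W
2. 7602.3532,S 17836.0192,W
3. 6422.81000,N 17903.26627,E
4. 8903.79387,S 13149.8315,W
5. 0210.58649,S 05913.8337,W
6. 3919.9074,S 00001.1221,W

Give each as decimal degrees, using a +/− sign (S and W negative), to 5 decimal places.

Point 1:
  φ: split at 2 digits → 89° and 1.7673′; 89 + 1.7673/60 = 89.029455
  S ⇒ negate
  λ: degrees = first 3 digits = 57, minutes = 0.18; 57 + 0.18/60 = 57.003000
  hemisphere W, so the sign is −
Point 2:
  Latitude: split at 2 digits → 76° and 2.3532′; 76 + 2.3532/60 = 76.039220
  S ⇒ negate
  λ: split at 3 digits → 178° and 36.0192′; 178 + 36.0192/60 = 178.600320
  W → negative
Point 3:
  φ: degrees = first 2 digits = 64, minutes = 22.81; 64 + 22.81/60 = 64.380167
  N ⇒ keep positive
  Lon: degrees = first 3 digits = 179, minutes = 3.26627; 179 + 3.26627/60 = 179.054438
  E → positive
Point 4:
  Lat: split at 2 digits → 89° and 3.79387′; 89 + 3.79387/60 = 89.063231
  S → negative
  λ: degrees = first 3 digits = 131, minutes = 49.8315; 131 + 49.8315/60 = 131.830525
  W ⇒ negate
Point 5:
  φ: degrees = first 2 digits = 2, minutes = 10.58649; 2 + 10.58649/60 = 2.176442
  hemisphere S, so the sign is −
  Longitude: split at 3 digits → 059° and 13.8337′; 59 + 13.8337/60 = 59.230562
  W → negative
Point 6:
  Lat: split at 2 digits → 39° and 19.9074′; 39 + 19.9074/60 = 39.331790
  S → negative
  Longitude: degrees = first 3 digits = 0, minutes = 1.1221; 0 + 1.1221/60 = 0.018702
  hemisphere W, so the sign is −

1. -89.02946, -57.00300
2. -76.03922, -178.60032
3. 64.38017, 179.05444
4. -89.06323, -131.83053
5. -2.17644, -59.23056
6. -39.33179, -0.01870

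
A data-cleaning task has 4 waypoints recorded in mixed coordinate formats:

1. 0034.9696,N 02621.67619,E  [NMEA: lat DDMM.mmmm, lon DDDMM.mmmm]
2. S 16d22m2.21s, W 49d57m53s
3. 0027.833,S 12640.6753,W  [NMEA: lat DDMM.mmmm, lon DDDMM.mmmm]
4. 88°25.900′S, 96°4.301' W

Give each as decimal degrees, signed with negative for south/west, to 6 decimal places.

1. 0.582827, 26.361270
2. -16.367281, -49.964722
3. -0.463883, -126.677922
4. -88.431667, -96.071683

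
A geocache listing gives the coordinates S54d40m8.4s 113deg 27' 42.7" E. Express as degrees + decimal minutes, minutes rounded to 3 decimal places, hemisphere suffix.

54° 40.140′ S, 113° 27.712′ E

φ: 40 + 8.4/60 = 40.14000′
λ: 27 + 42.7/60 = 27.71167′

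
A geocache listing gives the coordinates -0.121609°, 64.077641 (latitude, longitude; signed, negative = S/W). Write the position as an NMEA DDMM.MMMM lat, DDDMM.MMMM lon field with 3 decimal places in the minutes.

Latitude is negative → S; |value| = 0.121609
Latitude: 0° + 0.121609 × 60 = 0° 7.29654′
λ: minutes = (64.077641 − 64) × 60 = 4.65846

0007.297,S / 06404.658,E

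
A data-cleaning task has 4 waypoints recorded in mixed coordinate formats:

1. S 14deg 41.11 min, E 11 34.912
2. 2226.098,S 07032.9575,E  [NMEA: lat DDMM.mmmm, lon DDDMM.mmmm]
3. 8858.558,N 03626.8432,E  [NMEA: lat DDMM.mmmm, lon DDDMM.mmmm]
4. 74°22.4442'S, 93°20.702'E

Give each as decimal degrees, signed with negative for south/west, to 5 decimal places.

1. -14.68517, 11.58187
2. -22.43497, 70.54929
3. 88.97597, 36.44739
4. -74.37407, 93.34503

Point 1:
  Lat: 41.11′ = 0.685167°; total 14.685167
  S ⇒ negate
  Lon: 34.912′ = 0.581867°; total 11.581867
  E ⇒ keep positive
Point 2:
  φ: degrees = first 2 digits = 22, minutes = 26.098; 22 + 26.098/60 = 22.434967
  hemisphere S, so the sign is −
  λ: split at 3 digits → 070° and 32.9575′; 70 + 32.9575/60 = 70.549292
  E ⇒ keep positive
Point 3:
  Lat: split at 2 digits → 88° and 58.558′; 88 + 58.558/60 = 88.975967
  N → positive
  Longitude: degrees = first 3 digits = 36, minutes = 26.8432; 36 + 26.8432/60 = 36.447387
  E ⇒ keep positive
Point 4:
  Latitude: 22.4442′ = 0.374070°; total 74.374070
  S → negative
  Lon: 93 + 20.702/60 = 93.345033
  E ⇒ keep positive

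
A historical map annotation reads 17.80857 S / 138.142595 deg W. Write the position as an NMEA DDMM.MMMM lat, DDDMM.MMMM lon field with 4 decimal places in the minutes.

φ: minutes = (17.808570 − 17) × 60 = 48.514200
Longitude: fractional part 0.142595 → 8.555700 minutes

1748.5142,S / 13808.5557,W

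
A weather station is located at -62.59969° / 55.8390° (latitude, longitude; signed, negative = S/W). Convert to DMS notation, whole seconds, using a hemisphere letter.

62°35′59″ S, 55°50′20″ E

Latitude is negative → S; |value| = 62.599690
Latitude: whole degrees 62; 35.98140′ → 35′ and 58.88″
Longitude: 0.839000 × 60 = 50.34000′ → 50′, remainder × 60 = 20.40″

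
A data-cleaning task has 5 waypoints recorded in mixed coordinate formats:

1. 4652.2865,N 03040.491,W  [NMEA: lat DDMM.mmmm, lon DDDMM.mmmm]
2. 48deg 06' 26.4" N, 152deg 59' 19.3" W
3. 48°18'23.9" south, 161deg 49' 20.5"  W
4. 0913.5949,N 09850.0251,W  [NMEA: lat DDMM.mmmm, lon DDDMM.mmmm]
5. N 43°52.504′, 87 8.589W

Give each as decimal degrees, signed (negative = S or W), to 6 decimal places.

Point 1:
  Lat: degrees = first 2 digits = 46, minutes = 52.2865; 46 + 52.2865/60 = 46.8714417
  N ⇒ keep positive
  Longitude: degrees = first 3 digits = 30, minutes = 40.491; 30 + 40.491/60 = 30.6748500
  W ⇒ negate
Point 2:
  φ: 48° + 6/60 + 26.4/3600 = 48 + 0.100000 + 0.007333 = 48.1073333
  N → positive
  λ: 152 + 59/60 + 19.3/3600 = 152.9886944
  W → negative
Point 3:
  Lat: 48° + 18/60 + 23.9/3600 = 48 + 0.300000 + 0.006639 = 48.3066389
  S → negative
  Lon: 161 + 49/60 + 20.5/3600 = 161.8223611
  W ⇒ negate
Point 4:
  Lat: degrees = first 2 digits = 9, minutes = 13.5949; 9 + 13.5949/60 = 9.2265817
  N → positive
  Lon: split at 3 digits → 098° and 50.0251′; 98 + 50.0251/60 = 98.8337517
  W → negative
Point 5:
  Lat: 43 + 52.504/60 = 43.8750667
  N ⇒ keep positive
  Lon: 8.589′ = 0.143150°; total 87.1431500
  W → negative

1. 46.871442, -30.674850
2. 48.107333, -152.988694
3. -48.306639, -161.822361
4. 9.226582, -98.833752
5. 43.875067, -87.143150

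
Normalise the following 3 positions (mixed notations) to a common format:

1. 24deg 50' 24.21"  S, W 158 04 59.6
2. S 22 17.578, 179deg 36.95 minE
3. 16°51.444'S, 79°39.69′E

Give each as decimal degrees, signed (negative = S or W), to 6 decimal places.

Point 1:
  Latitude: 24 + 50/60 + 24.21/3600 = 24.8400583
  S ⇒ negate
  λ: 158° + 4/60 + 59.6/3600 = 158 + 0.066667 + 0.016556 = 158.0832222
  W → negative
Point 2:
  φ: 17.578′ = 0.292967°; total 22.2929667
  S ⇒ negate
  Lon: 36.95′ = 0.615833°; total 179.6158333
  E ⇒ keep positive
Point 3:
  Lat: 51.444′ = 0.857400°; total 16.8574000
  hemisphere S, so the sign is −
  Lon: 79 + 39.69/60 = 79.6615000
  E ⇒ keep positive

1. -24.840058, -158.083222
2. -22.292967, 179.615833
3. -16.857400, 79.661500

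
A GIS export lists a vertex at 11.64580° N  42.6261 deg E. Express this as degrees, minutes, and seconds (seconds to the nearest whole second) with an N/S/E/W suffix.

Latitude: whole degrees 11; 38.74800′ → 38′ and 44.88″
λ: 0.626100 × 60 = 37.56600′ → 37′, remainder × 60 = 33.96″

11°38′45″ N, 42°37′34″ E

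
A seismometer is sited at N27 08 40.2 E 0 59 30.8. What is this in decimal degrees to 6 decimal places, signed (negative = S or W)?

27.144500, 0.991889

φ: 8′ + 40.2″ = 8.67000′; 27 + 8.67000/60 = 27.1445000
N ⇒ keep positive
λ: 59′ + 30.8″ = 59.51333′; 0 + 59.51333/60 = 0.9918889
E ⇒ keep positive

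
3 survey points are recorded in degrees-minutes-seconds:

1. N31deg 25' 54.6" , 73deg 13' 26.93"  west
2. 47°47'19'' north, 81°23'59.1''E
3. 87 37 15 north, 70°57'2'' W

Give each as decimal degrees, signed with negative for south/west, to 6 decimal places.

1. 31.431833, -73.224147
2. 47.788611, 81.399750
3. 87.620833, -70.950556

Point 1:
  Latitude: 31° + 25/60 + 54.6/3600 = 31 + 0.416667 + 0.015167 = 31.4318333
  N → positive
  Lon: 73 + 13/60 + 26.93/3600 = 73.2241472
  W ⇒ negate
Point 2:
  Latitude: 47 + 47/60 + 19/3600 = 47.7886111
  N → positive
  Longitude: 81 + 23/60 + 59.1/3600 = 81.3997500
  E → positive
Point 3:
  φ: 87° + 37/60 + 15/3600 = 87 + 0.616667 + 0.004167 = 87.6208333
  N ⇒ keep positive
  Longitude: 70 + 57/60 + 2/3600 = 70.9505556
  W ⇒ negate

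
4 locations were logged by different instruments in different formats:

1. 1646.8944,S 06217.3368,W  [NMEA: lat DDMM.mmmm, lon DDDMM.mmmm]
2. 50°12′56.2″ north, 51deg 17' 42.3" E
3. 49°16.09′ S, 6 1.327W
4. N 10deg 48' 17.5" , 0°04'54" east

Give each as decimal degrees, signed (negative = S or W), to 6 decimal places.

1. -16.781573, -62.288947
2. 50.215611, 51.295083
3. -49.268167, -6.022117
4. 10.804861, 0.081667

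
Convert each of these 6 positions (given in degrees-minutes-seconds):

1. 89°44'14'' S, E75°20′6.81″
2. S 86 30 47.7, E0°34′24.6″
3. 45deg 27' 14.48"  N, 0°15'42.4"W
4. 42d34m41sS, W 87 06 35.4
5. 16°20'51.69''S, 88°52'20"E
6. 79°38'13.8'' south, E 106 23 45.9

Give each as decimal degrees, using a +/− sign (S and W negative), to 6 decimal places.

1. -89.737222, 75.335225
2. -86.513250, 0.573500
3. 45.454022, -0.261778
4. -42.578056, -87.109833
5. -16.347692, 88.872222
6. -79.637167, 106.396083

Point 1:
  Lat: 89 + 44/60 + 14/3600 = 89.7372222
  S ⇒ negate
  Lon: 75 + 20/60 + 6.81/3600 = 75.3352250
  E → positive
Point 2:
  Latitude: 86° + 30/60 + 47.7/3600 = 86 + 0.500000 + 0.013250 = 86.5132500
  S → negative
  λ: 0° + 34/60 + 24.6/3600 = 0 + 0.566667 + 0.006833 = 0.5735000
  E ⇒ keep positive
Point 3:
  Latitude: 45° + 27/60 + 14.48/3600 = 45 + 0.450000 + 0.004022 = 45.4540222
  N → positive
  Lon: 0 + 15/60 + 42.4/3600 = 0.2617778
  hemisphere W, so the sign is −
Point 4:
  Lat: 34′ + 41″ = 34.68333′; 42 + 34.68333/60 = 42.5780556
  S ⇒ negate
  Lon: 87 + 6/60 + 35.4/3600 = 87.1098333
  hemisphere W, so the sign is −
Point 5:
  Lat: 16° + 20/60 + 51.69/3600 = 16 + 0.333333 + 0.014358 = 16.3476917
  S ⇒ negate
  Lon: 88° + 52/60 + 20/3600 = 88 + 0.866667 + 0.005556 = 88.8722222
  E → positive
Point 6:
  Lat: 79 + 38/60 + 13.8/3600 = 79.6371667
  S → negative
  λ: 106 + 23/60 + 45.9/3600 = 106.3960833
  E ⇒ keep positive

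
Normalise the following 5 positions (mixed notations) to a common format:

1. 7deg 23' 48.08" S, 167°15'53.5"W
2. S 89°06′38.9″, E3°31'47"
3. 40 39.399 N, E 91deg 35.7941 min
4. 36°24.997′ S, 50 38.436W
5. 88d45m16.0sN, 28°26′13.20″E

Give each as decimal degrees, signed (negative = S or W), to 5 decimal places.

1. -7.39669, -167.26486
2. -89.11081, 3.52972
3. 40.65665, 91.59657
4. -36.41662, -50.64060
5. 88.75444, 28.43700

Point 1:
  Latitude: 7 + 23/60 + 48.08/3600 = 7.396689
  hemisphere S, so the sign is −
  Longitude: 167° + 15/60 + 53.5/3600 = 167 + 0.250000 + 0.014861 = 167.264861
  W → negative
Point 2:
  Lat: 6′ + 38.9″ = 6.64833′; 89 + 6.64833/60 = 89.110806
  S ⇒ negate
  λ: 3° + 31/60 + 47/3600 = 3 + 0.516667 + 0.013056 = 3.529722
  E → positive
Point 3:
  Latitude: 39.399′ = 0.656650°; total 40.656650
  N → positive
  λ: 35.7941′ = 0.596568°; total 91.596568
  E ⇒ keep positive
Point 4:
  Lat: 24.997′ = 0.416617°; total 36.416617
  S → negative
  Longitude: 50 + 38.436/60 = 50.640600
  hemisphere W, so the sign is −
Point 5:
  φ: 88° + 45/60 + 16/3600 = 88 + 0.750000 + 0.004444 = 88.754444
  N ⇒ keep positive
  Longitude: 28 + 26/60 + 13.2/3600 = 28.437000
  E ⇒ keep positive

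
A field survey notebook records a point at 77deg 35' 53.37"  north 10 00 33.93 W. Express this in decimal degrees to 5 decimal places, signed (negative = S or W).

Lat: 35′ + 53.37″ = 35.88950′; 77 + 35.88950/60 = 77.598158
N → positive
Longitude: 10° + 0/60 + 33.93/3600 = 10 + 0.000000 + 0.009425 = 10.009425
W → negative

77.59816, -10.00943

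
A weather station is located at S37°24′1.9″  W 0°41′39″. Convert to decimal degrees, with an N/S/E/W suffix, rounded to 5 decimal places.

37.40053° S, 0.69417° W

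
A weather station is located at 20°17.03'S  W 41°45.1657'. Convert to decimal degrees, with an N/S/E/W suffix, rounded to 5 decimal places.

20.28383° S, 41.75276° W

φ: 20 + 17.03/60 = 20.283833
λ: 41 + 45.1657/60 = 41.752762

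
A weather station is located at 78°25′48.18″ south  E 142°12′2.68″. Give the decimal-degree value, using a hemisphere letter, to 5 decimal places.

78.43005° S, 142.20074° E

Latitude: 25′ + 48.18″ = 25.80300′; 78 + 25.80300/60 = 78.430050
Longitude: 12′ + 2.68″ = 12.04467′; 142 + 12.04467/60 = 142.200744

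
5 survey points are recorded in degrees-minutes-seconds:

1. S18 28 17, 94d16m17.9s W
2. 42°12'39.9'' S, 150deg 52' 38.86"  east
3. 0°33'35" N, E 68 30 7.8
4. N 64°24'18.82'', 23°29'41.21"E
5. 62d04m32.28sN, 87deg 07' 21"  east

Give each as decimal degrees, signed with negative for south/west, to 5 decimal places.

Point 1:
  Lat: 18 + 28/60 + 17/3600 = 18.471389
  hemisphere S, so the sign is −
  λ: 16′ + 17.9″ = 16.29833′; 94 + 16.29833/60 = 94.271639
  hemisphere W, so the sign is −
Point 2:
  Latitude: 12′ + 39.9″ = 12.66500′; 42 + 12.66500/60 = 42.211083
  S ⇒ negate
  Lon: 150° + 52/60 + 38.86/3600 = 150 + 0.866667 + 0.010794 = 150.877461
  E → positive
Point 3:
  Latitude: 33′ + 35″ = 33.58333′; 0 + 33.58333/60 = 0.559722
  N ⇒ keep positive
  Lon: 30′ + 7.8″ = 30.13000′; 68 + 30.13000/60 = 68.502167
  E → positive
Point 4:
  φ: 64 + 24/60 + 18.82/3600 = 64.405228
  N ⇒ keep positive
  Longitude: 23 + 29/60 + 41.21/3600 = 23.494781
  E → positive
Point 5:
  φ: 62° + 4/60 + 32.28/3600 = 62 + 0.066667 + 0.008967 = 62.075633
  N → positive
  λ: 87 + 7/60 + 21/3600 = 87.122500
  E → positive

1. -18.47139, -94.27164
2. -42.21108, 150.87746
3. 0.55972, 68.50217
4. 64.40523, 23.49478
5. 62.07563, 87.12250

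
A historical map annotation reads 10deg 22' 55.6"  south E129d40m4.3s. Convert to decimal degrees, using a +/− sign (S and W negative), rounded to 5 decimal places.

-10.38211, 129.66786

Lat: 22′ + 55.6″ = 22.92667′; 10 + 22.92667/60 = 10.382111
S → negative
λ: 129 + 40/60 + 4.3/3600 = 129.667861
E → positive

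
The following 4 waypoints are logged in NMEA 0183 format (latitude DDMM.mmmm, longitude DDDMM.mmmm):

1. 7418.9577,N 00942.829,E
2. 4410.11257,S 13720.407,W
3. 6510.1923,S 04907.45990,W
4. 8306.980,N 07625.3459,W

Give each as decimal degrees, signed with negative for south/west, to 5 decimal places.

1. 74.31596, 9.71382
2. -44.16854, -137.34012
3. -65.16987, -49.12433
4. 83.11633, -76.42243

Point 1:
  Lat: degrees = first 2 digits = 74, minutes = 18.9577; 74 + 18.9577/60 = 74.315962
  N → positive
  Longitude: split at 3 digits → 009° and 42.829′; 9 + 42.829/60 = 9.713817
  E → positive
Point 2:
  φ: split at 2 digits → 44° and 10.11257′; 44 + 10.11257/60 = 44.168543
  S → negative
  λ: degrees = first 3 digits = 137, minutes = 20.407; 137 + 20.407/60 = 137.340117
  W → negative
Point 3:
  Latitude: split at 2 digits → 65° and 10.1923′; 65 + 10.1923/60 = 65.169872
  S → negative
  Longitude: split at 3 digits → 049° and 7.4599′; 49 + 7.4599/60 = 49.124332
  W ⇒ negate
Point 4:
  Latitude: split at 2 digits → 83° and 6.98′; 83 + 6.98/60 = 83.116333
  N ⇒ keep positive
  Lon: split at 3 digits → 076° and 25.3459′; 76 + 25.3459/60 = 76.422432
  W ⇒ negate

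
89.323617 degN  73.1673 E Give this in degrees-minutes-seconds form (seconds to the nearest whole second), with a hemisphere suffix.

Lat: 0.323617 × 60 = 19.41702′ → 19′, remainder × 60 = 25.02″
Longitude: 0.167300 × 60 = 10.03800′ → 10′, remainder × 60 = 2.28″

89°19′25″ N, 73°10′2″ E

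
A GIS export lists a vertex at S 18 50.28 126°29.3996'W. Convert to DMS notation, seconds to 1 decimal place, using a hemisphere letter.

18°50′16.8″ S, 126°29′24.0″ W

Lat: fractional minutes 0.28000 × 60 = 16.800″
λ: fractional minutes 0.39960 × 60 = 23.976″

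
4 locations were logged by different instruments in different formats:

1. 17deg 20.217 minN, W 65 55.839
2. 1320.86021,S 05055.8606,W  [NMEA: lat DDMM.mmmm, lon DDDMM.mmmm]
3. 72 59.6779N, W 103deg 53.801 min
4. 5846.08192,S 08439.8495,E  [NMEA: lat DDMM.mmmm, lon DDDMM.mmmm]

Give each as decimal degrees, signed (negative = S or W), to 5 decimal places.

Point 1:
  Latitude: 17 + 20.217/60 = 17.336950
  N ⇒ keep positive
  λ: 65 + 55.839/60 = 65.930650
  W ⇒ negate
Point 2:
  Latitude: split at 2 digits → 13° and 20.86021′; 13 + 20.86021/60 = 13.347670
  S ⇒ negate
  λ: split at 3 digits → 050° and 55.8606′; 50 + 55.8606/60 = 50.931010
  W ⇒ negate
Point 3:
  Latitude: 59.6779′ = 0.994632°; total 72.994632
  N → positive
  λ: 103 + 53.801/60 = 103.896683
  W ⇒ negate
Point 4:
  Lat: degrees = first 2 digits = 58, minutes = 46.08192; 58 + 46.08192/60 = 58.768032
  hemisphere S, so the sign is −
  Lon: split at 3 digits → 084° and 39.8495′; 84 + 39.8495/60 = 84.664158
  E ⇒ keep positive

1. 17.33695, -65.93065
2. -13.34767, -50.93101
3. 72.99463, -103.89668
4. -58.76803, 84.66416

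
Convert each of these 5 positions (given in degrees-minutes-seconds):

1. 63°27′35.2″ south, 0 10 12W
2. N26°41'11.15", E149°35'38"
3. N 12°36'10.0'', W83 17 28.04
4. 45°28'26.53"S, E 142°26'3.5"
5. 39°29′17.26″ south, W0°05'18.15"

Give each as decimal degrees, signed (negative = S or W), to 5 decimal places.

1. -63.45978, -0.17000
2. 26.68643, 149.59389
3. 12.60278, -83.29112
4. -45.47404, 142.43431
5. -39.48813, -0.08838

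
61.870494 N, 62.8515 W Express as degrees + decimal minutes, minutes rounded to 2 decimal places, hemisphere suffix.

φ: 61° + 0.870494 × 60 = 61° 52.2296′
Longitude: 62° + 0.851500 × 60 = 62° 51.0900′

61° 52.23′ N, 62° 51.09′ W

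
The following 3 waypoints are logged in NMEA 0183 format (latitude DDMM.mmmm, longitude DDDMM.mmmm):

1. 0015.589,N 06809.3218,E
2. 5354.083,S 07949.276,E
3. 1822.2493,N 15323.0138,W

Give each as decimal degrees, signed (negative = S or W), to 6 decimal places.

1. 0.259817, 68.155363
2. -53.901383, 79.821267
3. 18.370822, -153.383563

Point 1:
  Latitude: degrees = first 2 digits = 0, minutes = 15.589; 0 + 15.589/60 = 0.2598167
  N ⇒ keep positive
  Longitude: split at 3 digits → 068° and 9.3218′; 68 + 9.3218/60 = 68.1553633
  E ⇒ keep positive
Point 2:
  Latitude: split at 2 digits → 53° and 54.083′; 53 + 54.083/60 = 53.9013833
  S ⇒ negate
  Longitude: degrees = first 3 digits = 79, minutes = 49.276; 79 + 49.276/60 = 79.8212667
  E → positive
Point 3:
  φ: split at 2 digits → 18° and 22.2493′; 18 + 22.2493/60 = 18.3708217
  N ⇒ keep positive
  λ: split at 3 digits → 153° and 23.0138′; 153 + 23.0138/60 = 153.3835633
  W → negative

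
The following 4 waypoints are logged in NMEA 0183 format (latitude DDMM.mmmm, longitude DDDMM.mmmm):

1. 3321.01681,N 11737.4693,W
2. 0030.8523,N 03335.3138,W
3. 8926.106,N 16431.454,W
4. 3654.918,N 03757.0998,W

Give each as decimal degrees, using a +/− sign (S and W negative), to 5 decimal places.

Point 1:
  φ: split at 2 digits → 33° and 21.01681′; 33 + 21.01681/60 = 33.350280
  N ⇒ keep positive
  Lon: split at 3 digits → 117° and 37.4693′; 117 + 37.4693/60 = 117.624488
  W ⇒ negate
Point 2:
  Lat: degrees = first 2 digits = 0, minutes = 30.8523; 0 + 30.8523/60 = 0.514205
  N → positive
  λ: degrees = first 3 digits = 33, minutes = 35.3138; 33 + 35.3138/60 = 33.588563
  hemisphere W, so the sign is −
Point 3:
  Latitude: split at 2 digits → 89° and 26.106′; 89 + 26.106/60 = 89.435100
  N ⇒ keep positive
  λ: split at 3 digits → 164° and 31.454′; 164 + 31.454/60 = 164.524233
  W ⇒ negate
Point 4:
  Latitude: degrees = first 2 digits = 36, minutes = 54.918; 36 + 54.918/60 = 36.915300
  N ⇒ keep positive
  Longitude: degrees = first 3 digits = 37, minutes = 57.0998; 37 + 57.0998/60 = 37.951663
  W → negative

1. 33.35028, -117.62449
2. 0.51421, -33.58856
3. 89.43510, -164.52423
4. 36.91530, -37.95166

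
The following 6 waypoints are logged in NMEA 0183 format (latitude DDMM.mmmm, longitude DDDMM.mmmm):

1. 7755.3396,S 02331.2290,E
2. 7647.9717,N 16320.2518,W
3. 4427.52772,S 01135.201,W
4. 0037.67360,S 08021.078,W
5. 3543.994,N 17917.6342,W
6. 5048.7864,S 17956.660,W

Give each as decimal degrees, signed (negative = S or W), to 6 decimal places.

1. -77.922327, 23.520483
2. 76.799528, -163.337530
3. -44.458795, -11.586683
4. -0.627893, -80.351300
5. 35.733233, -179.293903
6. -50.813107, -179.944333

Point 1:
  Lat: degrees = first 2 digits = 77, minutes = 55.3396; 77 + 55.3396/60 = 77.9223267
  hemisphere S, so the sign is −
  Lon: split at 3 digits → 023° and 31.229′; 23 + 31.229/60 = 23.5204833
  E ⇒ keep positive
Point 2:
  Latitude: split at 2 digits → 76° and 47.9717′; 76 + 47.9717/60 = 76.7995283
  N ⇒ keep positive
  Lon: split at 3 digits → 163° and 20.2518′; 163 + 20.2518/60 = 163.3375300
  W ⇒ negate
Point 3:
  φ: split at 2 digits → 44° and 27.52772′; 44 + 27.52772/60 = 44.4587953
  S ⇒ negate
  Longitude: degrees = first 3 digits = 11, minutes = 35.201; 11 + 35.201/60 = 11.5866833
  hemisphere W, so the sign is −
Point 4:
  φ: split at 2 digits → 00° and 37.6736′; 0 + 37.6736/60 = 0.6278933
  hemisphere S, so the sign is −
  Longitude: split at 3 digits → 080° and 21.078′; 80 + 21.078/60 = 80.3513000
  hemisphere W, so the sign is −
Point 5:
  Lat: degrees = first 2 digits = 35, minutes = 43.994; 35 + 43.994/60 = 35.7332333
  N ⇒ keep positive
  Lon: split at 3 digits → 179° and 17.6342′; 179 + 17.6342/60 = 179.2939033
  W → negative
Point 6:
  φ: degrees = first 2 digits = 50, minutes = 48.7864; 50 + 48.7864/60 = 50.8131067
  S → negative
  Lon: degrees = first 3 digits = 179, minutes = 56.66; 179 + 56.66/60 = 179.9443333
  hemisphere W, so the sign is −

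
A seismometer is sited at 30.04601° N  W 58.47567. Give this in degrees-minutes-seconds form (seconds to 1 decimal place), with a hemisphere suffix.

30°02′45.6″ N, 58°28′32.4″ W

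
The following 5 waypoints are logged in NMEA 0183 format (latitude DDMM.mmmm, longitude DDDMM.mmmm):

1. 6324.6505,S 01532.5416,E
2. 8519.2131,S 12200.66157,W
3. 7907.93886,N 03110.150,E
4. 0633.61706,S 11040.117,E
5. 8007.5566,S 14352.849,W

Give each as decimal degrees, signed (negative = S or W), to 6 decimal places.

Point 1:
  φ: split at 2 digits → 63° and 24.6505′; 63 + 24.6505/60 = 63.4108417
  S ⇒ negate
  Longitude: degrees = first 3 digits = 15, minutes = 32.5416; 15 + 32.5416/60 = 15.5423600
  E ⇒ keep positive
Point 2:
  φ: split at 2 digits → 85° and 19.2131′; 85 + 19.2131/60 = 85.3202183
  hemisphere S, so the sign is −
  Lon: split at 3 digits → 122° and 0.66157′; 122 + 0.66157/60 = 122.0110262
  hemisphere W, so the sign is −
Point 3:
  Latitude: split at 2 digits → 79° and 7.93886′; 79 + 7.93886/60 = 79.1323143
  N → positive
  λ: degrees = first 3 digits = 31, minutes = 10.15; 31 + 10.15/60 = 31.1691667
  E → positive
Point 4:
  Latitude: degrees = first 2 digits = 6, minutes = 33.61706; 6 + 33.61706/60 = 6.5602843
  S → negative
  λ: degrees = first 3 digits = 110, minutes = 40.117; 110 + 40.117/60 = 110.6686167
  E ⇒ keep positive
Point 5:
  φ: degrees = first 2 digits = 80, minutes = 7.5566; 80 + 7.5566/60 = 80.1259433
  hemisphere S, so the sign is −
  λ: split at 3 digits → 143° and 52.849′; 143 + 52.849/60 = 143.8808167
  W ⇒ negate

1. -63.410842, 15.542360
2. -85.320218, -122.011026
3. 79.132314, 31.169167
4. -6.560284, 110.668617
5. -80.125943, -143.880817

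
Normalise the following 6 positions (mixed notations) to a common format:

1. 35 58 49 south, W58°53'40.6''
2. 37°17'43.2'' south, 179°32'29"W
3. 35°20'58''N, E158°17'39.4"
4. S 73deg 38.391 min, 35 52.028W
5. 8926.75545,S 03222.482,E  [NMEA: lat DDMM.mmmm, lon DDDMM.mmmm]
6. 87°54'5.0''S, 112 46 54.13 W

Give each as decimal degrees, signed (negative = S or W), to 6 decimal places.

1. -35.980278, -58.894611
2. -37.295333, -179.541389
3. 35.349444, 158.294278
4. -73.639850, -35.867133
5. -89.445924, 32.374700
6. -87.901389, -112.781703

Point 1:
  φ: 35 + 58/60 + 49/3600 = 35.9802778
  hemisphere S, so the sign is −
  Lon: 53′ + 40.6″ = 53.67667′; 58 + 53.67667/60 = 58.8946111
  W ⇒ negate
Point 2:
  φ: 37 + 17/60 + 43.2/3600 = 37.2953333
  S ⇒ negate
  Longitude: 32′ + 29″ = 32.48333′; 179 + 32.48333/60 = 179.5413889
  W → negative
Point 3:
  φ: 35° + 20/60 + 58/3600 = 35 + 0.333333 + 0.016111 = 35.3494444
  N → positive
  Longitude: 158 + 17/60 + 39.4/3600 = 158.2942778
  E → positive
Point 4:
  Lat: 38.391′ = 0.639850°; total 73.6398500
  S ⇒ negate
  Lon: 35 + 52.028/60 = 35.8671333
  hemisphere W, so the sign is −
Point 5:
  φ: split at 2 digits → 89° and 26.75545′; 89 + 26.75545/60 = 89.4459242
  S ⇒ negate
  Longitude: degrees = first 3 digits = 32, minutes = 22.482; 32 + 22.482/60 = 32.3747000
  E → positive
Point 6:
  Lat: 54′ + 5″ = 54.08333′; 87 + 54.08333/60 = 87.9013889
  hemisphere S, so the sign is −
  Longitude: 112° + 46/60 + 54.13/3600 = 112 + 0.766667 + 0.015036 = 112.7817028
  hemisphere W, so the sign is −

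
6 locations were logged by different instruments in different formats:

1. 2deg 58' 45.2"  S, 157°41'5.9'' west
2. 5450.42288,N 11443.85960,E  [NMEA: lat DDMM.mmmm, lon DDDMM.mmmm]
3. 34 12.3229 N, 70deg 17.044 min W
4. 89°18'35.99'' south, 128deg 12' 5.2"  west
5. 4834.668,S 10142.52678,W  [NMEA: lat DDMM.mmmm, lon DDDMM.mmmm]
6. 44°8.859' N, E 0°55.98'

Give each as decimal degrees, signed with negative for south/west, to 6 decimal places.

1. -2.979222, -157.684972
2. 54.840381, 114.730993
3. 34.205382, -70.284067
4. -89.309997, -128.201444
5. -48.577800, -101.708780
6. 44.147650, 0.933000

Point 1:
  φ: 58′ + 45.2″ = 58.75333′; 2 + 58.75333/60 = 2.9792222
  S → negative
  Lon: 157 + 41/60 + 5.9/3600 = 157.6849722
  W → negative
Point 2:
  φ: degrees = first 2 digits = 54, minutes = 50.42288; 54 + 50.42288/60 = 54.8403813
  N → positive
  λ: degrees = first 3 digits = 114, minutes = 43.8596; 114 + 43.8596/60 = 114.7309933
  E → positive
Point 3:
  Lat: 12.3229′ = 0.205382°; total 34.2053817
  N ⇒ keep positive
  λ: 17.044′ = 0.284067°; total 70.2840667
  W → negative
Point 4:
  φ: 18′ + 35.99″ = 18.59983′; 89 + 18.59983/60 = 89.3099972
  S ⇒ negate
  λ: 12′ + 5.2″ = 12.08667′; 128 + 12.08667/60 = 128.2014444
  W ⇒ negate
Point 5:
  φ: split at 2 digits → 48° and 34.668′; 48 + 34.668/60 = 48.5778000
  S ⇒ negate
  Longitude: degrees = first 3 digits = 101, minutes = 42.52678; 101 + 42.52678/60 = 101.7087797
  hemisphere W, so the sign is −
Point 6:
  Lat: 44 + 8.859/60 = 44.1476500
  N ⇒ keep positive
  Lon: 0 + 55.98/60 = 0.9330000
  E → positive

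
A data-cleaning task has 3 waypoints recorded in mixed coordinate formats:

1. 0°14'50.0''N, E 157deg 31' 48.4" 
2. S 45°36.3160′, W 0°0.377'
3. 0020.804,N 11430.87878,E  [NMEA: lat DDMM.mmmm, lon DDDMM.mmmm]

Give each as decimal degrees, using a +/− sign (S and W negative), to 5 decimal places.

1. 0.24722, 157.53011
2. -45.60527, -0.00628
3. 0.34673, 114.51465

Point 1:
  Latitude: 0° + 14/60 + 50/3600 = 0 + 0.233333 + 0.013889 = 0.247222
  N ⇒ keep positive
  Longitude: 157° + 31/60 + 48.4/3600 = 157 + 0.516667 + 0.013444 = 157.530111
  E ⇒ keep positive
Point 2:
  Lat: 36.316′ = 0.605267°; total 45.605267
  S ⇒ negate
  Longitude: 0.377′ = 0.006283°; total 0.006283
  W → negative
Point 3:
  φ: degrees = first 2 digits = 0, minutes = 20.804; 0 + 20.804/60 = 0.346733
  N → positive
  Longitude: split at 3 digits → 114° and 30.87878′; 114 + 30.87878/60 = 114.514646
  E ⇒ keep positive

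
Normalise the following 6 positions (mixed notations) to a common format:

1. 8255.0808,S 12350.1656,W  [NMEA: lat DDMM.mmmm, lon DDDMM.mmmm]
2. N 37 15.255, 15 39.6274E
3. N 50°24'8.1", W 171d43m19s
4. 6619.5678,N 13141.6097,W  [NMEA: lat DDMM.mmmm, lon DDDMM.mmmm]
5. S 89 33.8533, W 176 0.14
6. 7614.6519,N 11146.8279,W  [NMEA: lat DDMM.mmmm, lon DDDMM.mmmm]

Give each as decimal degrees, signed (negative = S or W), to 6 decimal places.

1. -82.918013, -123.836093
2. 37.254250, 15.660457
3. 50.402250, -171.721944
4. 66.326130, -131.693495
5. -89.564222, -176.002333
6. 76.244198, -111.780465

Point 1:
  Lat: split at 2 digits → 82° and 55.0808′; 82 + 55.0808/60 = 82.9180133
  S ⇒ negate
  λ: split at 3 digits → 123° and 50.1656′; 123 + 50.1656/60 = 123.8360933
  hemisphere W, so the sign is −
Point 2:
  φ: 37 + 15.255/60 = 37.2542500
  N ⇒ keep positive
  λ: 15 + 39.6274/60 = 15.6604567
  E ⇒ keep positive
Point 3:
  Lat: 24′ + 8.1″ = 24.13500′; 50 + 24.13500/60 = 50.4022500
  N ⇒ keep positive
  Lon: 171° + 43/60 + 19/3600 = 171 + 0.716667 + 0.005278 = 171.7219444
  hemisphere W, so the sign is −
Point 4:
  φ: split at 2 digits → 66° and 19.5678′; 66 + 19.5678/60 = 66.3261300
  N → positive
  Lon: split at 3 digits → 131° and 41.6097′; 131 + 41.6097/60 = 131.6934950
  hemisphere W, so the sign is −
Point 5:
  Lat: 33.8533′ = 0.564222°; total 89.5642217
  hemisphere S, so the sign is −
  Lon: 0.14′ = 0.002333°; total 176.0023333
  W → negative
Point 6:
  Latitude: split at 2 digits → 76° and 14.6519′; 76 + 14.6519/60 = 76.2441983
  N → positive
  λ: split at 3 digits → 111° and 46.8279′; 111 + 46.8279/60 = 111.7804650
  W ⇒ negate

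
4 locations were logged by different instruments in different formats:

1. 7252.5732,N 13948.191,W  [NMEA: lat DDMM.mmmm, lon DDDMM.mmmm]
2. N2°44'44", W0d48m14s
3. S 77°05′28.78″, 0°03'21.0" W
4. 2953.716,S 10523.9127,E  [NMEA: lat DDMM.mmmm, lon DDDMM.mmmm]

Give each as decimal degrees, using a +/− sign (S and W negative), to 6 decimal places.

1. 72.876220, -139.803183
2. 2.745556, -0.803889
3. -77.091328, -0.055833
4. -29.895267, 105.398545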